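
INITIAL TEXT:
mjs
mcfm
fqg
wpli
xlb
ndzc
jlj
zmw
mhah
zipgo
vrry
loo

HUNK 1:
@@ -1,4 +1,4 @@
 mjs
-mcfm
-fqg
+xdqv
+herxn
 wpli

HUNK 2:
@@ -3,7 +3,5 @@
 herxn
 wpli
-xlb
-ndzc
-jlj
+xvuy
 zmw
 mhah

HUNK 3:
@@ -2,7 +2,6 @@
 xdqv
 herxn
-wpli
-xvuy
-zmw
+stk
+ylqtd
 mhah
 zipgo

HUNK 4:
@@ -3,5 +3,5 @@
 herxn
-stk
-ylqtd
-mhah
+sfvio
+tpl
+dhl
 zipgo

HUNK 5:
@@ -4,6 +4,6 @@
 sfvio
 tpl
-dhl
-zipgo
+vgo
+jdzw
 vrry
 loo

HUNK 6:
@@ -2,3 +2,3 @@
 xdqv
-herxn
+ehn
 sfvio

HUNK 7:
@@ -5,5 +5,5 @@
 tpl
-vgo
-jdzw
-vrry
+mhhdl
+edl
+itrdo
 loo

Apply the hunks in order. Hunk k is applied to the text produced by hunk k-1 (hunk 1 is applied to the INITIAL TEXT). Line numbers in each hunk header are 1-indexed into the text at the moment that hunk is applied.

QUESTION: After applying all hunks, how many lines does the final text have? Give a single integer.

Answer: 9

Derivation:
Hunk 1: at line 1 remove [mcfm,fqg] add [xdqv,herxn] -> 12 lines: mjs xdqv herxn wpli xlb ndzc jlj zmw mhah zipgo vrry loo
Hunk 2: at line 3 remove [xlb,ndzc,jlj] add [xvuy] -> 10 lines: mjs xdqv herxn wpli xvuy zmw mhah zipgo vrry loo
Hunk 3: at line 2 remove [wpli,xvuy,zmw] add [stk,ylqtd] -> 9 lines: mjs xdqv herxn stk ylqtd mhah zipgo vrry loo
Hunk 4: at line 3 remove [stk,ylqtd,mhah] add [sfvio,tpl,dhl] -> 9 lines: mjs xdqv herxn sfvio tpl dhl zipgo vrry loo
Hunk 5: at line 4 remove [dhl,zipgo] add [vgo,jdzw] -> 9 lines: mjs xdqv herxn sfvio tpl vgo jdzw vrry loo
Hunk 6: at line 2 remove [herxn] add [ehn] -> 9 lines: mjs xdqv ehn sfvio tpl vgo jdzw vrry loo
Hunk 7: at line 5 remove [vgo,jdzw,vrry] add [mhhdl,edl,itrdo] -> 9 lines: mjs xdqv ehn sfvio tpl mhhdl edl itrdo loo
Final line count: 9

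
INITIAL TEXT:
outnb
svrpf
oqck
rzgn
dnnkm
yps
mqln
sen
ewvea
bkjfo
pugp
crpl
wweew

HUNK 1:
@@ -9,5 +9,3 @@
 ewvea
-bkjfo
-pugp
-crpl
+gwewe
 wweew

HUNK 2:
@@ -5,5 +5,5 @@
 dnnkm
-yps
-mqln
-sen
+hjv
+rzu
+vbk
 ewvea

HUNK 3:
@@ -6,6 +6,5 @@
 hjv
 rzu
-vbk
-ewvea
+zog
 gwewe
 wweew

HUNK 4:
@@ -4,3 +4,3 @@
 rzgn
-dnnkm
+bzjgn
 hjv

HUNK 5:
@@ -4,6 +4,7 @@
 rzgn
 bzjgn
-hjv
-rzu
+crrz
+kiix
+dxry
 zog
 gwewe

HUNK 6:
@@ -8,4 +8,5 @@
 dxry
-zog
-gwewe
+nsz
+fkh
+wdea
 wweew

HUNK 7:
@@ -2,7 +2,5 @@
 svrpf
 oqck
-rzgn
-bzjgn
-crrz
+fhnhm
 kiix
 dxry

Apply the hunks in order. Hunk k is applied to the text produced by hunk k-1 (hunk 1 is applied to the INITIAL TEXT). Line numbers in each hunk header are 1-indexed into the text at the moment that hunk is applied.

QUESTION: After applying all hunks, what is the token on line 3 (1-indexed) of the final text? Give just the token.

Hunk 1: at line 9 remove [bkjfo,pugp,crpl] add [gwewe] -> 11 lines: outnb svrpf oqck rzgn dnnkm yps mqln sen ewvea gwewe wweew
Hunk 2: at line 5 remove [yps,mqln,sen] add [hjv,rzu,vbk] -> 11 lines: outnb svrpf oqck rzgn dnnkm hjv rzu vbk ewvea gwewe wweew
Hunk 3: at line 6 remove [vbk,ewvea] add [zog] -> 10 lines: outnb svrpf oqck rzgn dnnkm hjv rzu zog gwewe wweew
Hunk 4: at line 4 remove [dnnkm] add [bzjgn] -> 10 lines: outnb svrpf oqck rzgn bzjgn hjv rzu zog gwewe wweew
Hunk 5: at line 4 remove [hjv,rzu] add [crrz,kiix,dxry] -> 11 lines: outnb svrpf oqck rzgn bzjgn crrz kiix dxry zog gwewe wweew
Hunk 6: at line 8 remove [zog,gwewe] add [nsz,fkh,wdea] -> 12 lines: outnb svrpf oqck rzgn bzjgn crrz kiix dxry nsz fkh wdea wweew
Hunk 7: at line 2 remove [rzgn,bzjgn,crrz] add [fhnhm] -> 10 lines: outnb svrpf oqck fhnhm kiix dxry nsz fkh wdea wweew
Final line 3: oqck

Answer: oqck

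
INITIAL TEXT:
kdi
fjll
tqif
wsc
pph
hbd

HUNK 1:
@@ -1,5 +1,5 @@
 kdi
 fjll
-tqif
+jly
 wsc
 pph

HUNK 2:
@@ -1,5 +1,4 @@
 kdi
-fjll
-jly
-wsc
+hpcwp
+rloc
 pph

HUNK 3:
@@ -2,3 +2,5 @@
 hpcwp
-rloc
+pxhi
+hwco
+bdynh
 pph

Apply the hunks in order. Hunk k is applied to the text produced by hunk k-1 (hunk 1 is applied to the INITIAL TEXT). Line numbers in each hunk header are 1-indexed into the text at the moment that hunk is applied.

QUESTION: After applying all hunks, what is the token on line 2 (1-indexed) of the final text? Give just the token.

Answer: hpcwp

Derivation:
Hunk 1: at line 1 remove [tqif] add [jly] -> 6 lines: kdi fjll jly wsc pph hbd
Hunk 2: at line 1 remove [fjll,jly,wsc] add [hpcwp,rloc] -> 5 lines: kdi hpcwp rloc pph hbd
Hunk 3: at line 2 remove [rloc] add [pxhi,hwco,bdynh] -> 7 lines: kdi hpcwp pxhi hwco bdynh pph hbd
Final line 2: hpcwp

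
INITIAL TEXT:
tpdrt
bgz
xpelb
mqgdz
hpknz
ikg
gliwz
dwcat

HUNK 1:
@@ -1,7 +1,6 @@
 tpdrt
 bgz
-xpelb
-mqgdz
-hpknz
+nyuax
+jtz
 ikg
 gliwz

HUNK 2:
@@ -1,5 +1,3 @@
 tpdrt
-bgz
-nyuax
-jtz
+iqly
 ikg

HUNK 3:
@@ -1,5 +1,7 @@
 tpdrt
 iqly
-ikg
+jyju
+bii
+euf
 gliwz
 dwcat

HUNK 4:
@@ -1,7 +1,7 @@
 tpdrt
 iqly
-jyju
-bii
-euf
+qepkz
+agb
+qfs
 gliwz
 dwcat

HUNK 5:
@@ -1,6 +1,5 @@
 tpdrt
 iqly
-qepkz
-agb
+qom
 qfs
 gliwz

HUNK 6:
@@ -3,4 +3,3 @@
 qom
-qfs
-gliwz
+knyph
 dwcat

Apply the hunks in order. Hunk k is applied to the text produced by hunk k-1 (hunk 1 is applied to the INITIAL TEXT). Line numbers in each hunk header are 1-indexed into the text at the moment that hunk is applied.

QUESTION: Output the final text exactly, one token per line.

Hunk 1: at line 1 remove [xpelb,mqgdz,hpknz] add [nyuax,jtz] -> 7 lines: tpdrt bgz nyuax jtz ikg gliwz dwcat
Hunk 2: at line 1 remove [bgz,nyuax,jtz] add [iqly] -> 5 lines: tpdrt iqly ikg gliwz dwcat
Hunk 3: at line 1 remove [ikg] add [jyju,bii,euf] -> 7 lines: tpdrt iqly jyju bii euf gliwz dwcat
Hunk 4: at line 1 remove [jyju,bii,euf] add [qepkz,agb,qfs] -> 7 lines: tpdrt iqly qepkz agb qfs gliwz dwcat
Hunk 5: at line 1 remove [qepkz,agb] add [qom] -> 6 lines: tpdrt iqly qom qfs gliwz dwcat
Hunk 6: at line 3 remove [qfs,gliwz] add [knyph] -> 5 lines: tpdrt iqly qom knyph dwcat

Answer: tpdrt
iqly
qom
knyph
dwcat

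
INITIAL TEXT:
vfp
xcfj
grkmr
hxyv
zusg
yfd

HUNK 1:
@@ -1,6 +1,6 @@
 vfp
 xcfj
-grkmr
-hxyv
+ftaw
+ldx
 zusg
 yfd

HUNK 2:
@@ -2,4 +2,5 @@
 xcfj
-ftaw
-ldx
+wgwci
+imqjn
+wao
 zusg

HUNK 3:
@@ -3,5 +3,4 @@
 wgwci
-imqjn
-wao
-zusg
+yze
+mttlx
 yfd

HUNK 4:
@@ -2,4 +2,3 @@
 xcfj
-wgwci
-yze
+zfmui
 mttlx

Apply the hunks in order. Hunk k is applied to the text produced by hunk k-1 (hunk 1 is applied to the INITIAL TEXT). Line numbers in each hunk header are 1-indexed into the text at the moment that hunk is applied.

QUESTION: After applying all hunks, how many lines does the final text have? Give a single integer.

Answer: 5

Derivation:
Hunk 1: at line 1 remove [grkmr,hxyv] add [ftaw,ldx] -> 6 lines: vfp xcfj ftaw ldx zusg yfd
Hunk 2: at line 2 remove [ftaw,ldx] add [wgwci,imqjn,wao] -> 7 lines: vfp xcfj wgwci imqjn wao zusg yfd
Hunk 3: at line 3 remove [imqjn,wao,zusg] add [yze,mttlx] -> 6 lines: vfp xcfj wgwci yze mttlx yfd
Hunk 4: at line 2 remove [wgwci,yze] add [zfmui] -> 5 lines: vfp xcfj zfmui mttlx yfd
Final line count: 5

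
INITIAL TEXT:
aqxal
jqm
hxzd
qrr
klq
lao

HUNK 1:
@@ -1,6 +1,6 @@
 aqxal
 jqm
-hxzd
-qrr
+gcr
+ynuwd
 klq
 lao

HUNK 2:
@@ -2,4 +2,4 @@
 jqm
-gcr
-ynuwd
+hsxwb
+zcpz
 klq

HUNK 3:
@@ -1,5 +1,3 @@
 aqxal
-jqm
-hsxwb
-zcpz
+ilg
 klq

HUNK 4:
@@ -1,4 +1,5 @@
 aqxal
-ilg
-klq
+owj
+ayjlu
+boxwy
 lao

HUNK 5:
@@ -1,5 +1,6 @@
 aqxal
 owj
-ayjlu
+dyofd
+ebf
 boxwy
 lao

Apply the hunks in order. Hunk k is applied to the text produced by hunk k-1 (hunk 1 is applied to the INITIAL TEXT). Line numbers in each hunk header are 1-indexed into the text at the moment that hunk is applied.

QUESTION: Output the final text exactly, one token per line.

Hunk 1: at line 1 remove [hxzd,qrr] add [gcr,ynuwd] -> 6 lines: aqxal jqm gcr ynuwd klq lao
Hunk 2: at line 2 remove [gcr,ynuwd] add [hsxwb,zcpz] -> 6 lines: aqxal jqm hsxwb zcpz klq lao
Hunk 3: at line 1 remove [jqm,hsxwb,zcpz] add [ilg] -> 4 lines: aqxal ilg klq lao
Hunk 4: at line 1 remove [ilg,klq] add [owj,ayjlu,boxwy] -> 5 lines: aqxal owj ayjlu boxwy lao
Hunk 5: at line 1 remove [ayjlu] add [dyofd,ebf] -> 6 lines: aqxal owj dyofd ebf boxwy lao

Answer: aqxal
owj
dyofd
ebf
boxwy
lao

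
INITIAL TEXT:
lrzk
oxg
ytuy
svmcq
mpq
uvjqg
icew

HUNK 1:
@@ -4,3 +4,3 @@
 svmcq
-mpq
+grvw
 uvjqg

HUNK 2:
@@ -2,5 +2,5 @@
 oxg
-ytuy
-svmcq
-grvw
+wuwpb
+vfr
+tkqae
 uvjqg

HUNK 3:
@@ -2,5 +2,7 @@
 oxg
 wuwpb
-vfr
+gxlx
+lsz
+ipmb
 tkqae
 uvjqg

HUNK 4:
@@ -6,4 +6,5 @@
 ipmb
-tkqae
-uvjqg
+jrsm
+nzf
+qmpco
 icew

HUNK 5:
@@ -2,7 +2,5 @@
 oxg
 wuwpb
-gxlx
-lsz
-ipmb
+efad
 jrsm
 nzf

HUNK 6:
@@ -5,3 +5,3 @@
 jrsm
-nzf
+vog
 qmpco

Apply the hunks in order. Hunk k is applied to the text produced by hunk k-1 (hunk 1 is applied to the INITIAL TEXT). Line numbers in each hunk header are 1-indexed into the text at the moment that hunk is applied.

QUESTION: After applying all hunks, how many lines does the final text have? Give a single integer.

Hunk 1: at line 4 remove [mpq] add [grvw] -> 7 lines: lrzk oxg ytuy svmcq grvw uvjqg icew
Hunk 2: at line 2 remove [ytuy,svmcq,grvw] add [wuwpb,vfr,tkqae] -> 7 lines: lrzk oxg wuwpb vfr tkqae uvjqg icew
Hunk 3: at line 2 remove [vfr] add [gxlx,lsz,ipmb] -> 9 lines: lrzk oxg wuwpb gxlx lsz ipmb tkqae uvjqg icew
Hunk 4: at line 6 remove [tkqae,uvjqg] add [jrsm,nzf,qmpco] -> 10 lines: lrzk oxg wuwpb gxlx lsz ipmb jrsm nzf qmpco icew
Hunk 5: at line 2 remove [gxlx,lsz,ipmb] add [efad] -> 8 lines: lrzk oxg wuwpb efad jrsm nzf qmpco icew
Hunk 6: at line 5 remove [nzf] add [vog] -> 8 lines: lrzk oxg wuwpb efad jrsm vog qmpco icew
Final line count: 8

Answer: 8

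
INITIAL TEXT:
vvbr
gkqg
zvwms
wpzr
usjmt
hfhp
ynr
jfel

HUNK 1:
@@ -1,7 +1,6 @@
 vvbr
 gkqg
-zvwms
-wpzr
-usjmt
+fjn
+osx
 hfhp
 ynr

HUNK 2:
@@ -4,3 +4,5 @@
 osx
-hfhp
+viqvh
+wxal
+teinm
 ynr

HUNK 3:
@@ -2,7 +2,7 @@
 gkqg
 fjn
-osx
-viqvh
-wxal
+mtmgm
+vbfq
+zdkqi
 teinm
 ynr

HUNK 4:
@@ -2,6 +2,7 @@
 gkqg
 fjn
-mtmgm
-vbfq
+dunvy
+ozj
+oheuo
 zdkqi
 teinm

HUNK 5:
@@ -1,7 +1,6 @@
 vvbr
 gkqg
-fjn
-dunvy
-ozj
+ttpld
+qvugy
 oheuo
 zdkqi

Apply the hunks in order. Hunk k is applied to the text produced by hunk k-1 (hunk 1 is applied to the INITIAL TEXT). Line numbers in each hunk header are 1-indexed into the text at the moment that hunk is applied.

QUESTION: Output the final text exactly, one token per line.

Hunk 1: at line 1 remove [zvwms,wpzr,usjmt] add [fjn,osx] -> 7 lines: vvbr gkqg fjn osx hfhp ynr jfel
Hunk 2: at line 4 remove [hfhp] add [viqvh,wxal,teinm] -> 9 lines: vvbr gkqg fjn osx viqvh wxal teinm ynr jfel
Hunk 3: at line 2 remove [osx,viqvh,wxal] add [mtmgm,vbfq,zdkqi] -> 9 lines: vvbr gkqg fjn mtmgm vbfq zdkqi teinm ynr jfel
Hunk 4: at line 2 remove [mtmgm,vbfq] add [dunvy,ozj,oheuo] -> 10 lines: vvbr gkqg fjn dunvy ozj oheuo zdkqi teinm ynr jfel
Hunk 5: at line 1 remove [fjn,dunvy,ozj] add [ttpld,qvugy] -> 9 lines: vvbr gkqg ttpld qvugy oheuo zdkqi teinm ynr jfel

Answer: vvbr
gkqg
ttpld
qvugy
oheuo
zdkqi
teinm
ynr
jfel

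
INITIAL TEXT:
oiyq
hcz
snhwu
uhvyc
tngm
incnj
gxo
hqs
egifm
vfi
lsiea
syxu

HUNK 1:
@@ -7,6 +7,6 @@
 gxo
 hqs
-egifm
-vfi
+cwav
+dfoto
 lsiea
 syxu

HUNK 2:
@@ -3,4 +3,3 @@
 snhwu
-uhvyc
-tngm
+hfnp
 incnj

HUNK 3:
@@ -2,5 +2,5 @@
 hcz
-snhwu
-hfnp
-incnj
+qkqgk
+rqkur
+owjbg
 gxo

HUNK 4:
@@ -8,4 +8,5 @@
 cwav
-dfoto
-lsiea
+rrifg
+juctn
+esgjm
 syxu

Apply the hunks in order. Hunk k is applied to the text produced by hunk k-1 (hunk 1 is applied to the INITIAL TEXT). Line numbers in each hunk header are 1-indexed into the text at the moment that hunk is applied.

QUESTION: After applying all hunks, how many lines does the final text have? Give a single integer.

Answer: 12

Derivation:
Hunk 1: at line 7 remove [egifm,vfi] add [cwav,dfoto] -> 12 lines: oiyq hcz snhwu uhvyc tngm incnj gxo hqs cwav dfoto lsiea syxu
Hunk 2: at line 3 remove [uhvyc,tngm] add [hfnp] -> 11 lines: oiyq hcz snhwu hfnp incnj gxo hqs cwav dfoto lsiea syxu
Hunk 3: at line 2 remove [snhwu,hfnp,incnj] add [qkqgk,rqkur,owjbg] -> 11 lines: oiyq hcz qkqgk rqkur owjbg gxo hqs cwav dfoto lsiea syxu
Hunk 4: at line 8 remove [dfoto,lsiea] add [rrifg,juctn,esgjm] -> 12 lines: oiyq hcz qkqgk rqkur owjbg gxo hqs cwav rrifg juctn esgjm syxu
Final line count: 12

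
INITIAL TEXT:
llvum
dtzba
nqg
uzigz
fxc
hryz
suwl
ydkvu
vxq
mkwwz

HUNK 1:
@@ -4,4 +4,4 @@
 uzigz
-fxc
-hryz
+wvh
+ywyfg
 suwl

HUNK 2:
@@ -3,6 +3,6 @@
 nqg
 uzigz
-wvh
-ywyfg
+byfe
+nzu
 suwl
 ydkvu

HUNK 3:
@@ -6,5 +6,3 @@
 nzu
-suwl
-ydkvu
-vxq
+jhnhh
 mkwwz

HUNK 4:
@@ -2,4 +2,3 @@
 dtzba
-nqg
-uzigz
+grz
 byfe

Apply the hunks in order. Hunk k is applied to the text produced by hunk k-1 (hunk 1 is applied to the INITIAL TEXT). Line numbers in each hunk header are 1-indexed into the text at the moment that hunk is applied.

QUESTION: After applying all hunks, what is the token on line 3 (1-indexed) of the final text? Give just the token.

Answer: grz

Derivation:
Hunk 1: at line 4 remove [fxc,hryz] add [wvh,ywyfg] -> 10 lines: llvum dtzba nqg uzigz wvh ywyfg suwl ydkvu vxq mkwwz
Hunk 2: at line 3 remove [wvh,ywyfg] add [byfe,nzu] -> 10 lines: llvum dtzba nqg uzigz byfe nzu suwl ydkvu vxq mkwwz
Hunk 3: at line 6 remove [suwl,ydkvu,vxq] add [jhnhh] -> 8 lines: llvum dtzba nqg uzigz byfe nzu jhnhh mkwwz
Hunk 4: at line 2 remove [nqg,uzigz] add [grz] -> 7 lines: llvum dtzba grz byfe nzu jhnhh mkwwz
Final line 3: grz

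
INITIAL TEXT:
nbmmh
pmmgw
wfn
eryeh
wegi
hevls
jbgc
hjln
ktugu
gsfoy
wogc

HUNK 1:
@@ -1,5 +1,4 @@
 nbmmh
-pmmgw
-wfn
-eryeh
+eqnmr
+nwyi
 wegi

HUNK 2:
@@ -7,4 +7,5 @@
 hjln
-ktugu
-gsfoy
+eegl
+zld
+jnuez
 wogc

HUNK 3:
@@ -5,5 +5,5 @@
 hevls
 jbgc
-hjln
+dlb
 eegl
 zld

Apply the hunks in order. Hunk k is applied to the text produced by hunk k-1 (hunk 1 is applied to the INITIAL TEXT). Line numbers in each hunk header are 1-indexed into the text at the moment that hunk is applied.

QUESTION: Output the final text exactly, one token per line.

Answer: nbmmh
eqnmr
nwyi
wegi
hevls
jbgc
dlb
eegl
zld
jnuez
wogc

Derivation:
Hunk 1: at line 1 remove [pmmgw,wfn,eryeh] add [eqnmr,nwyi] -> 10 lines: nbmmh eqnmr nwyi wegi hevls jbgc hjln ktugu gsfoy wogc
Hunk 2: at line 7 remove [ktugu,gsfoy] add [eegl,zld,jnuez] -> 11 lines: nbmmh eqnmr nwyi wegi hevls jbgc hjln eegl zld jnuez wogc
Hunk 3: at line 5 remove [hjln] add [dlb] -> 11 lines: nbmmh eqnmr nwyi wegi hevls jbgc dlb eegl zld jnuez wogc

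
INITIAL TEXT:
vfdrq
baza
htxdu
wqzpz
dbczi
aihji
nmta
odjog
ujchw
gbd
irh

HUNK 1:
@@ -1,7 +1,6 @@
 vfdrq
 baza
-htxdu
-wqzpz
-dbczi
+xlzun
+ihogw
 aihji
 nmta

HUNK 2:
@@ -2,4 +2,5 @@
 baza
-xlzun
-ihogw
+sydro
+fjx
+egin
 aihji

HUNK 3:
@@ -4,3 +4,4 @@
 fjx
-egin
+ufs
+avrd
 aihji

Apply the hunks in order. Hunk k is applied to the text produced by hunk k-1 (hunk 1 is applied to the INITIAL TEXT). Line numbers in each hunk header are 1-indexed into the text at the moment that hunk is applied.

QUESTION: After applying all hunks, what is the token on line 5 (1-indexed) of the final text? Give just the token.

Hunk 1: at line 1 remove [htxdu,wqzpz,dbczi] add [xlzun,ihogw] -> 10 lines: vfdrq baza xlzun ihogw aihji nmta odjog ujchw gbd irh
Hunk 2: at line 2 remove [xlzun,ihogw] add [sydro,fjx,egin] -> 11 lines: vfdrq baza sydro fjx egin aihji nmta odjog ujchw gbd irh
Hunk 3: at line 4 remove [egin] add [ufs,avrd] -> 12 lines: vfdrq baza sydro fjx ufs avrd aihji nmta odjog ujchw gbd irh
Final line 5: ufs

Answer: ufs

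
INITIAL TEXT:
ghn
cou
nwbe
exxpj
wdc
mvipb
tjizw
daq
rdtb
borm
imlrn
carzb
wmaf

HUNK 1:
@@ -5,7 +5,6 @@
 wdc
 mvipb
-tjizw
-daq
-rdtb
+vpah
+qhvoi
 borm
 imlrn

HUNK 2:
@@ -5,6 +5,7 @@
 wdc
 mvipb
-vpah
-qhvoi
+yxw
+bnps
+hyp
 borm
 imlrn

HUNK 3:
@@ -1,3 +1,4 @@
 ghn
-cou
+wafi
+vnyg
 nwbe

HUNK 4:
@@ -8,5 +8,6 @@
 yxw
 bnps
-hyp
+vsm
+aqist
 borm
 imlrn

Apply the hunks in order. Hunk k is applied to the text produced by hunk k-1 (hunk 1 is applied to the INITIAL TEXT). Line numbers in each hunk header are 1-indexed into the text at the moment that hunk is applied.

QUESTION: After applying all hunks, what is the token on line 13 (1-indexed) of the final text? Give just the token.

Answer: imlrn

Derivation:
Hunk 1: at line 5 remove [tjizw,daq,rdtb] add [vpah,qhvoi] -> 12 lines: ghn cou nwbe exxpj wdc mvipb vpah qhvoi borm imlrn carzb wmaf
Hunk 2: at line 5 remove [vpah,qhvoi] add [yxw,bnps,hyp] -> 13 lines: ghn cou nwbe exxpj wdc mvipb yxw bnps hyp borm imlrn carzb wmaf
Hunk 3: at line 1 remove [cou] add [wafi,vnyg] -> 14 lines: ghn wafi vnyg nwbe exxpj wdc mvipb yxw bnps hyp borm imlrn carzb wmaf
Hunk 4: at line 8 remove [hyp] add [vsm,aqist] -> 15 lines: ghn wafi vnyg nwbe exxpj wdc mvipb yxw bnps vsm aqist borm imlrn carzb wmaf
Final line 13: imlrn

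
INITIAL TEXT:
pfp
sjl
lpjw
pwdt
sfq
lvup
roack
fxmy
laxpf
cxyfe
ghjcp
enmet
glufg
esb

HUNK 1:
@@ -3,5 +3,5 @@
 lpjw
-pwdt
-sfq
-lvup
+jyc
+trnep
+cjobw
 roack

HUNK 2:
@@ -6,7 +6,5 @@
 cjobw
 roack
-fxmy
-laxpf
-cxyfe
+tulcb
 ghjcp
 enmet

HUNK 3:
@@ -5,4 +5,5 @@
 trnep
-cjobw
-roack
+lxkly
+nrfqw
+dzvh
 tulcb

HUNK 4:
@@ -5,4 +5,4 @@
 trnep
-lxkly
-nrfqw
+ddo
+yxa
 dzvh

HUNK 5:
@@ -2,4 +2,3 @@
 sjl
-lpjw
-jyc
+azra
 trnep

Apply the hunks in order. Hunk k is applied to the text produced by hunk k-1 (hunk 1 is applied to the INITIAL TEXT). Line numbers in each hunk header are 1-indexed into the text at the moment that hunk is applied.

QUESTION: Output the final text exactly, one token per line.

Answer: pfp
sjl
azra
trnep
ddo
yxa
dzvh
tulcb
ghjcp
enmet
glufg
esb

Derivation:
Hunk 1: at line 3 remove [pwdt,sfq,lvup] add [jyc,trnep,cjobw] -> 14 lines: pfp sjl lpjw jyc trnep cjobw roack fxmy laxpf cxyfe ghjcp enmet glufg esb
Hunk 2: at line 6 remove [fxmy,laxpf,cxyfe] add [tulcb] -> 12 lines: pfp sjl lpjw jyc trnep cjobw roack tulcb ghjcp enmet glufg esb
Hunk 3: at line 5 remove [cjobw,roack] add [lxkly,nrfqw,dzvh] -> 13 lines: pfp sjl lpjw jyc trnep lxkly nrfqw dzvh tulcb ghjcp enmet glufg esb
Hunk 4: at line 5 remove [lxkly,nrfqw] add [ddo,yxa] -> 13 lines: pfp sjl lpjw jyc trnep ddo yxa dzvh tulcb ghjcp enmet glufg esb
Hunk 5: at line 2 remove [lpjw,jyc] add [azra] -> 12 lines: pfp sjl azra trnep ddo yxa dzvh tulcb ghjcp enmet glufg esb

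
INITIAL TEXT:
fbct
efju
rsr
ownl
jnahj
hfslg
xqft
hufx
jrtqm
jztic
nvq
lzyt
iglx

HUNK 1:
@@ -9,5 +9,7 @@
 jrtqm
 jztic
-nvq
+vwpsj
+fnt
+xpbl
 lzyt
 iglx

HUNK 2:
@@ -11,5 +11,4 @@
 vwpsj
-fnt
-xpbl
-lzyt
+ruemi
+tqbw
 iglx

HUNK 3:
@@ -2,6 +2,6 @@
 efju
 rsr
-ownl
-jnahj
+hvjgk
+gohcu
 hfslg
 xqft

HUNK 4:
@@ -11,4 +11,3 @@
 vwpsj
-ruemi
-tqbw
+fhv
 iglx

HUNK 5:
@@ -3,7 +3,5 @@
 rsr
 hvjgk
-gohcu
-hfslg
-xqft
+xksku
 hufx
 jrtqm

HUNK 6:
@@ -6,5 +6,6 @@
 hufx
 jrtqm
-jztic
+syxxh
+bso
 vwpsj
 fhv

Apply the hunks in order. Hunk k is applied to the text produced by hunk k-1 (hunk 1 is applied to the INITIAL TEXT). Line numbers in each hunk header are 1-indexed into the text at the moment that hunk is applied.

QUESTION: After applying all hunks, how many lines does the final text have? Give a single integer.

Hunk 1: at line 9 remove [nvq] add [vwpsj,fnt,xpbl] -> 15 lines: fbct efju rsr ownl jnahj hfslg xqft hufx jrtqm jztic vwpsj fnt xpbl lzyt iglx
Hunk 2: at line 11 remove [fnt,xpbl,lzyt] add [ruemi,tqbw] -> 14 lines: fbct efju rsr ownl jnahj hfslg xqft hufx jrtqm jztic vwpsj ruemi tqbw iglx
Hunk 3: at line 2 remove [ownl,jnahj] add [hvjgk,gohcu] -> 14 lines: fbct efju rsr hvjgk gohcu hfslg xqft hufx jrtqm jztic vwpsj ruemi tqbw iglx
Hunk 4: at line 11 remove [ruemi,tqbw] add [fhv] -> 13 lines: fbct efju rsr hvjgk gohcu hfslg xqft hufx jrtqm jztic vwpsj fhv iglx
Hunk 5: at line 3 remove [gohcu,hfslg,xqft] add [xksku] -> 11 lines: fbct efju rsr hvjgk xksku hufx jrtqm jztic vwpsj fhv iglx
Hunk 6: at line 6 remove [jztic] add [syxxh,bso] -> 12 lines: fbct efju rsr hvjgk xksku hufx jrtqm syxxh bso vwpsj fhv iglx
Final line count: 12

Answer: 12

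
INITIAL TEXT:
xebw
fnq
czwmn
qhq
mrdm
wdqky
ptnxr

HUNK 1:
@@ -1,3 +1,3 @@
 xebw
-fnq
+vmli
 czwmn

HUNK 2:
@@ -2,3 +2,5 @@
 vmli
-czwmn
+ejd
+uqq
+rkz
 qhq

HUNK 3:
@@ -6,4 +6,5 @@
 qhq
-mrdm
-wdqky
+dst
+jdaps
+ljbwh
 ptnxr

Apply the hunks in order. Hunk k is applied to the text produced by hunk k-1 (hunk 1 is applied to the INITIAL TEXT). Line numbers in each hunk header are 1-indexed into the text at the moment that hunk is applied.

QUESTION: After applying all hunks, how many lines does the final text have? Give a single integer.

Answer: 10

Derivation:
Hunk 1: at line 1 remove [fnq] add [vmli] -> 7 lines: xebw vmli czwmn qhq mrdm wdqky ptnxr
Hunk 2: at line 2 remove [czwmn] add [ejd,uqq,rkz] -> 9 lines: xebw vmli ejd uqq rkz qhq mrdm wdqky ptnxr
Hunk 3: at line 6 remove [mrdm,wdqky] add [dst,jdaps,ljbwh] -> 10 lines: xebw vmli ejd uqq rkz qhq dst jdaps ljbwh ptnxr
Final line count: 10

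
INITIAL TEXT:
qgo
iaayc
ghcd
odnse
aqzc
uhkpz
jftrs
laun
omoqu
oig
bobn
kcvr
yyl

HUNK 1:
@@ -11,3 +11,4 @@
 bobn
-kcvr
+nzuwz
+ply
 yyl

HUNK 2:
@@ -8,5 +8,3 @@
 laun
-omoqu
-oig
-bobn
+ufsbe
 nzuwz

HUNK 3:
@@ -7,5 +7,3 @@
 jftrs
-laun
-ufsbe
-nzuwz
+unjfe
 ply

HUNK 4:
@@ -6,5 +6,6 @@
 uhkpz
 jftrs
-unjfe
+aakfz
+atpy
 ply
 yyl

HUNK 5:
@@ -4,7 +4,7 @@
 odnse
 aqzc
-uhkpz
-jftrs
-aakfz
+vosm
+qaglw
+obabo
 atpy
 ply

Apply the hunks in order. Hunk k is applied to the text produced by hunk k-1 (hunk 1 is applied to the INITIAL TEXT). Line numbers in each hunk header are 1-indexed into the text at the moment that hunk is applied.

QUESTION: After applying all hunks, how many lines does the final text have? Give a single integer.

Answer: 11

Derivation:
Hunk 1: at line 11 remove [kcvr] add [nzuwz,ply] -> 14 lines: qgo iaayc ghcd odnse aqzc uhkpz jftrs laun omoqu oig bobn nzuwz ply yyl
Hunk 2: at line 8 remove [omoqu,oig,bobn] add [ufsbe] -> 12 lines: qgo iaayc ghcd odnse aqzc uhkpz jftrs laun ufsbe nzuwz ply yyl
Hunk 3: at line 7 remove [laun,ufsbe,nzuwz] add [unjfe] -> 10 lines: qgo iaayc ghcd odnse aqzc uhkpz jftrs unjfe ply yyl
Hunk 4: at line 6 remove [unjfe] add [aakfz,atpy] -> 11 lines: qgo iaayc ghcd odnse aqzc uhkpz jftrs aakfz atpy ply yyl
Hunk 5: at line 4 remove [uhkpz,jftrs,aakfz] add [vosm,qaglw,obabo] -> 11 lines: qgo iaayc ghcd odnse aqzc vosm qaglw obabo atpy ply yyl
Final line count: 11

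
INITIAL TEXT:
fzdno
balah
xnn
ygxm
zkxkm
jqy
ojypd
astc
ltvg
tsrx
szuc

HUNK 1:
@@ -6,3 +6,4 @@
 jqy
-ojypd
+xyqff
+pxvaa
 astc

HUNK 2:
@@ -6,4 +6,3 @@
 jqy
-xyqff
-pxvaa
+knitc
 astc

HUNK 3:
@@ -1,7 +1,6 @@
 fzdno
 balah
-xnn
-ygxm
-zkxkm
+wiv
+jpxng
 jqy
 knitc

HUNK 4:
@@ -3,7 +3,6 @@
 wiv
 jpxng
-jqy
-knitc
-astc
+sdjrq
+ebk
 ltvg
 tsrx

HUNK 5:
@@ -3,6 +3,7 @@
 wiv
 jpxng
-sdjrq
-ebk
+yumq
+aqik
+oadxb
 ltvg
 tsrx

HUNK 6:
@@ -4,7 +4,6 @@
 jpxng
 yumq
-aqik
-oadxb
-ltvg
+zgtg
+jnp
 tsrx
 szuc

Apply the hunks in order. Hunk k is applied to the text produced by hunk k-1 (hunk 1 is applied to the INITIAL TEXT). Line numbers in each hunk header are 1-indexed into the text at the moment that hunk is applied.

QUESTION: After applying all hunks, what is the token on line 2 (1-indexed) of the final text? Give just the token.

Answer: balah

Derivation:
Hunk 1: at line 6 remove [ojypd] add [xyqff,pxvaa] -> 12 lines: fzdno balah xnn ygxm zkxkm jqy xyqff pxvaa astc ltvg tsrx szuc
Hunk 2: at line 6 remove [xyqff,pxvaa] add [knitc] -> 11 lines: fzdno balah xnn ygxm zkxkm jqy knitc astc ltvg tsrx szuc
Hunk 3: at line 1 remove [xnn,ygxm,zkxkm] add [wiv,jpxng] -> 10 lines: fzdno balah wiv jpxng jqy knitc astc ltvg tsrx szuc
Hunk 4: at line 3 remove [jqy,knitc,astc] add [sdjrq,ebk] -> 9 lines: fzdno balah wiv jpxng sdjrq ebk ltvg tsrx szuc
Hunk 5: at line 3 remove [sdjrq,ebk] add [yumq,aqik,oadxb] -> 10 lines: fzdno balah wiv jpxng yumq aqik oadxb ltvg tsrx szuc
Hunk 6: at line 4 remove [aqik,oadxb,ltvg] add [zgtg,jnp] -> 9 lines: fzdno balah wiv jpxng yumq zgtg jnp tsrx szuc
Final line 2: balah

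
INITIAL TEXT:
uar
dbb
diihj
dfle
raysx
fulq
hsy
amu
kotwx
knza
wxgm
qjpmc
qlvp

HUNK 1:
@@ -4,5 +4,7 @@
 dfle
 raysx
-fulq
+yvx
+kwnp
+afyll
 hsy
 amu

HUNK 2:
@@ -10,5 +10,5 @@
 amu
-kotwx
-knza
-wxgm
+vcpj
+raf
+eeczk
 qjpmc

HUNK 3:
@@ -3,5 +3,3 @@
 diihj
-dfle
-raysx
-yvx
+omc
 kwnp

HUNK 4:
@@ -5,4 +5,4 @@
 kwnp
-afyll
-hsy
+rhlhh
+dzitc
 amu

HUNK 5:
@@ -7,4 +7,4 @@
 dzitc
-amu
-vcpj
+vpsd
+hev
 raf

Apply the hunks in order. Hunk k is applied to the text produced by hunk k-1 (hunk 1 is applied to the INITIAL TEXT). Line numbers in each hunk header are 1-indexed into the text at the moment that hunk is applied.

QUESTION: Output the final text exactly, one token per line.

Hunk 1: at line 4 remove [fulq] add [yvx,kwnp,afyll] -> 15 lines: uar dbb diihj dfle raysx yvx kwnp afyll hsy amu kotwx knza wxgm qjpmc qlvp
Hunk 2: at line 10 remove [kotwx,knza,wxgm] add [vcpj,raf,eeczk] -> 15 lines: uar dbb diihj dfle raysx yvx kwnp afyll hsy amu vcpj raf eeczk qjpmc qlvp
Hunk 3: at line 3 remove [dfle,raysx,yvx] add [omc] -> 13 lines: uar dbb diihj omc kwnp afyll hsy amu vcpj raf eeczk qjpmc qlvp
Hunk 4: at line 5 remove [afyll,hsy] add [rhlhh,dzitc] -> 13 lines: uar dbb diihj omc kwnp rhlhh dzitc amu vcpj raf eeczk qjpmc qlvp
Hunk 5: at line 7 remove [amu,vcpj] add [vpsd,hev] -> 13 lines: uar dbb diihj omc kwnp rhlhh dzitc vpsd hev raf eeczk qjpmc qlvp

Answer: uar
dbb
diihj
omc
kwnp
rhlhh
dzitc
vpsd
hev
raf
eeczk
qjpmc
qlvp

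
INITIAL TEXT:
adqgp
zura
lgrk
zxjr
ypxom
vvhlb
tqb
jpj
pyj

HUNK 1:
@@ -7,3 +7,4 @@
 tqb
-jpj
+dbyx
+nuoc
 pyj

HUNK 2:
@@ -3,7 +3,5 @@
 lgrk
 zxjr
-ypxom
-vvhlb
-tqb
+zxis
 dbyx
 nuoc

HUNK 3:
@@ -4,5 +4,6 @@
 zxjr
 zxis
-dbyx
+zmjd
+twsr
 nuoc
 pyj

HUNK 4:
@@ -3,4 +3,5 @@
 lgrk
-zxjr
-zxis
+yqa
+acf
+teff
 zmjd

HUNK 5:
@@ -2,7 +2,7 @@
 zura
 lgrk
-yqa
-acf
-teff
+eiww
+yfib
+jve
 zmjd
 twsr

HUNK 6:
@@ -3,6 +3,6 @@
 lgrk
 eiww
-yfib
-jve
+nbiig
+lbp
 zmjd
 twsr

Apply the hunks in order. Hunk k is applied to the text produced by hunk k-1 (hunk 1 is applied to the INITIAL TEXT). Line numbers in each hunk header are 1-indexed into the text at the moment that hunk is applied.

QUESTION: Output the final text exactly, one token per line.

Hunk 1: at line 7 remove [jpj] add [dbyx,nuoc] -> 10 lines: adqgp zura lgrk zxjr ypxom vvhlb tqb dbyx nuoc pyj
Hunk 2: at line 3 remove [ypxom,vvhlb,tqb] add [zxis] -> 8 lines: adqgp zura lgrk zxjr zxis dbyx nuoc pyj
Hunk 3: at line 4 remove [dbyx] add [zmjd,twsr] -> 9 lines: adqgp zura lgrk zxjr zxis zmjd twsr nuoc pyj
Hunk 4: at line 3 remove [zxjr,zxis] add [yqa,acf,teff] -> 10 lines: adqgp zura lgrk yqa acf teff zmjd twsr nuoc pyj
Hunk 5: at line 2 remove [yqa,acf,teff] add [eiww,yfib,jve] -> 10 lines: adqgp zura lgrk eiww yfib jve zmjd twsr nuoc pyj
Hunk 6: at line 3 remove [yfib,jve] add [nbiig,lbp] -> 10 lines: adqgp zura lgrk eiww nbiig lbp zmjd twsr nuoc pyj

Answer: adqgp
zura
lgrk
eiww
nbiig
lbp
zmjd
twsr
nuoc
pyj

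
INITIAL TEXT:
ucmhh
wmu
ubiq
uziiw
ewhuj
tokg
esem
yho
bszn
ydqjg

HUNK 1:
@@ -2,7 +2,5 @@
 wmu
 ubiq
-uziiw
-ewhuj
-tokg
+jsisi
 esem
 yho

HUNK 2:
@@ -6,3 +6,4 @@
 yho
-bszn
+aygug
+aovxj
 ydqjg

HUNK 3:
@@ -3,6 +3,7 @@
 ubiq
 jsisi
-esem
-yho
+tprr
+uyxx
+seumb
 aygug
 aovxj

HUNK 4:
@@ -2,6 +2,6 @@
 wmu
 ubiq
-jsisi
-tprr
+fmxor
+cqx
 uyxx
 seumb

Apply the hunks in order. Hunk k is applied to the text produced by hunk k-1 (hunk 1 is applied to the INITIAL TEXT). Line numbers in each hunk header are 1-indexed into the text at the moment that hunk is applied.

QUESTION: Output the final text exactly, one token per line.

Hunk 1: at line 2 remove [uziiw,ewhuj,tokg] add [jsisi] -> 8 lines: ucmhh wmu ubiq jsisi esem yho bszn ydqjg
Hunk 2: at line 6 remove [bszn] add [aygug,aovxj] -> 9 lines: ucmhh wmu ubiq jsisi esem yho aygug aovxj ydqjg
Hunk 3: at line 3 remove [esem,yho] add [tprr,uyxx,seumb] -> 10 lines: ucmhh wmu ubiq jsisi tprr uyxx seumb aygug aovxj ydqjg
Hunk 4: at line 2 remove [jsisi,tprr] add [fmxor,cqx] -> 10 lines: ucmhh wmu ubiq fmxor cqx uyxx seumb aygug aovxj ydqjg

Answer: ucmhh
wmu
ubiq
fmxor
cqx
uyxx
seumb
aygug
aovxj
ydqjg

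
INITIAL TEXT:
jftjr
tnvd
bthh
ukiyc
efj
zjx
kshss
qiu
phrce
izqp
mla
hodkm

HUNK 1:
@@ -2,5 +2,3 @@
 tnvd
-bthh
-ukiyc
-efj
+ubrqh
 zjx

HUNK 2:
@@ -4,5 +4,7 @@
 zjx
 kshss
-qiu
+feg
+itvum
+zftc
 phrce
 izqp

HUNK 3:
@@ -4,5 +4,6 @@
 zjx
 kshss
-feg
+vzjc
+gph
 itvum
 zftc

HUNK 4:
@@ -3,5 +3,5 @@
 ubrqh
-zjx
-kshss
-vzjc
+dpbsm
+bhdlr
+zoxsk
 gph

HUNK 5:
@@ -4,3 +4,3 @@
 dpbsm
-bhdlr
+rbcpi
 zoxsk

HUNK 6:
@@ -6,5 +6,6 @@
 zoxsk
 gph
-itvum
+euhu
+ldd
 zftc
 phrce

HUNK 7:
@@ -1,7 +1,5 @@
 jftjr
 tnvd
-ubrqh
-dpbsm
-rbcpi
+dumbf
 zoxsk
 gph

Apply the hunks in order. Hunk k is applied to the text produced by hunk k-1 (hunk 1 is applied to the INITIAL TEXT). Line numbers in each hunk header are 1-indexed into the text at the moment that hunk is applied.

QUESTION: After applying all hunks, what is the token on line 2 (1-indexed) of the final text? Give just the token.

Answer: tnvd

Derivation:
Hunk 1: at line 2 remove [bthh,ukiyc,efj] add [ubrqh] -> 10 lines: jftjr tnvd ubrqh zjx kshss qiu phrce izqp mla hodkm
Hunk 2: at line 4 remove [qiu] add [feg,itvum,zftc] -> 12 lines: jftjr tnvd ubrqh zjx kshss feg itvum zftc phrce izqp mla hodkm
Hunk 3: at line 4 remove [feg] add [vzjc,gph] -> 13 lines: jftjr tnvd ubrqh zjx kshss vzjc gph itvum zftc phrce izqp mla hodkm
Hunk 4: at line 3 remove [zjx,kshss,vzjc] add [dpbsm,bhdlr,zoxsk] -> 13 lines: jftjr tnvd ubrqh dpbsm bhdlr zoxsk gph itvum zftc phrce izqp mla hodkm
Hunk 5: at line 4 remove [bhdlr] add [rbcpi] -> 13 lines: jftjr tnvd ubrqh dpbsm rbcpi zoxsk gph itvum zftc phrce izqp mla hodkm
Hunk 6: at line 6 remove [itvum] add [euhu,ldd] -> 14 lines: jftjr tnvd ubrqh dpbsm rbcpi zoxsk gph euhu ldd zftc phrce izqp mla hodkm
Hunk 7: at line 1 remove [ubrqh,dpbsm,rbcpi] add [dumbf] -> 12 lines: jftjr tnvd dumbf zoxsk gph euhu ldd zftc phrce izqp mla hodkm
Final line 2: tnvd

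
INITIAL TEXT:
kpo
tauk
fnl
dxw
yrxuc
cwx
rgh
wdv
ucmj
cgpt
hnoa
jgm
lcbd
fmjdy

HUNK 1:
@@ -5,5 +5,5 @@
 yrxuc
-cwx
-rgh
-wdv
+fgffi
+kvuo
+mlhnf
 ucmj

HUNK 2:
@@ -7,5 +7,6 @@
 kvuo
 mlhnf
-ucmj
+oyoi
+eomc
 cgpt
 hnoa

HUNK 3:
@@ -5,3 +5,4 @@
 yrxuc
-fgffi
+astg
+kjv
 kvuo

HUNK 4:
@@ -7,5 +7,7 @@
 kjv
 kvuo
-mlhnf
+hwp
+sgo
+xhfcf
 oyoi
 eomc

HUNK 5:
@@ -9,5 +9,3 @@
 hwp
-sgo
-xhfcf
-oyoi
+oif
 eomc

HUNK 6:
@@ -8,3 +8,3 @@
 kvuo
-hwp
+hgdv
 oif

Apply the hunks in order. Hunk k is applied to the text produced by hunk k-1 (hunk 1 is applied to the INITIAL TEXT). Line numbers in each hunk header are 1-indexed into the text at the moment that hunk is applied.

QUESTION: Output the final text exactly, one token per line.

Answer: kpo
tauk
fnl
dxw
yrxuc
astg
kjv
kvuo
hgdv
oif
eomc
cgpt
hnoa
jgm
lcbd
fmjdy

Derivation:
Hunk 1: at line 5 remove [cwx,rgh,wdv] add [fgffi,kvuo,mlhnf] -> 14 lines: kpo tauk fnl dxw yrxuc fgffi kvuo mlhnf ucmj cgpt hnoa jgm lcbd fmjdy
Hunk 2: at line 7 remove [ucmj] add [oyoi,eomc] -> 15 lines: kpo tauk fnl dxw yrxuc fgffi kvuo mlhnf oyoi eomc cgpt hnoa jgm lcbd fmjdy
Hunk 3: at line 5 remove [fgffi] add [astg,kjv] -> 16 lines: kpo tauk fnl dxw yrxuc astg kjv kvuo mlhnf oyoi eomc cgpt hnoa jgm lcbd fmjdy
Hunk 4: at line 7 remove [mlhnf] add [hwp,sgo,xhfcf] -> 18 lines: kpo tauk fnl dxw yrxuc astg kjv kvuo hwp sgo xhfcf oyoi eomc cgpt hnoa jgm lcbd fmjdy
Hunk 5: at line 9 remove [sgo,xhfcf,oyoi] add [oif] -> 16 lines: kpo tauk fnl dxw yrxuc astg kjv kvuo hwp oif eomc cgpt hnoa jgm lcbd fmjdy
Hunk 6: at line 8 remove [hwp] add [hgdv] -> 16 lines: kpo tauk fnl dxw yrxuc astg kjv kvuo hgdv oif eomc cgpt hnoa jgm lcbd fmjdy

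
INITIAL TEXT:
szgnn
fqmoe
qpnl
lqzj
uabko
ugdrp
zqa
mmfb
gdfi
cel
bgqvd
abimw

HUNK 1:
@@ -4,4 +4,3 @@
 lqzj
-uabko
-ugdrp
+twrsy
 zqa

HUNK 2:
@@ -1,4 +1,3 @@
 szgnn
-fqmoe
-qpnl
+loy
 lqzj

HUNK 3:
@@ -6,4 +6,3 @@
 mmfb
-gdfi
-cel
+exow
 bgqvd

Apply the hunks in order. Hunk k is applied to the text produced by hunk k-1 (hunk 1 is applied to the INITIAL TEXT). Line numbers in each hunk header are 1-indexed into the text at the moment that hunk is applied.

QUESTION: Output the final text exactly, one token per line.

Hunk 1: at line 4 remove [uabko,ugdrp] add [twrsy] -> 11 lines: szgnn fqmoe qpnl lqzj twrsy zqa mmfb gdfi cel bgqvd abimw
Hunk 2: at line 1 remove [fqmoe,qpnl] add [loy] -> 10 lines: szgnn loy lqzj twrsy zqa mmfb gdfi cel bgqvd abimw
Hunk 3: at line 6 remove [gdfi,cel] add [exow] -> 9 lines: szgnn loy lqzj twrsy zqa mmfb exow bgqvd abimw

Answer: szgnn
loy
lqzj
twrsy
zqa
mmfb
exow
bgqvd
abimw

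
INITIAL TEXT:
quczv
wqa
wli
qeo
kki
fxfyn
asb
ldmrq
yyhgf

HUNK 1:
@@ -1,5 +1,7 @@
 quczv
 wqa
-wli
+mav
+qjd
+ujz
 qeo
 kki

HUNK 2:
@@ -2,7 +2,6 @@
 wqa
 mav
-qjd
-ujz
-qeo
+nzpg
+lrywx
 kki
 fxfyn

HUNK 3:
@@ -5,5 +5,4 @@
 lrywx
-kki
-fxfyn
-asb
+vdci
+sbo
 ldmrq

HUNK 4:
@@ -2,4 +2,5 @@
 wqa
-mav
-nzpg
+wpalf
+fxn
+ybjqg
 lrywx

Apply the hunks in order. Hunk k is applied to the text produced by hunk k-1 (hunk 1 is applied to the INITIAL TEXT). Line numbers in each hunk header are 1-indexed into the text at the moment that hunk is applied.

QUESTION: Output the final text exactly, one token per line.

Answer: quczv
wqa
wpalf
fxn
ybjqg
lrywx
vdci
sbo
ldmrq
yyhgf

Derivation:
Hunk 1: at line 1 remove [wli] add [mav,qjd,ujz] -> 11 lines: quczv wqa mav qjd ujz qeo kki fxfyn asb ldmrq yyhgf
Hunk 2: at line 2 remove [qjd,ujz,qeo] add [nzpg,lrywx] -> 10 lines: quczv wqa mav nzpg lrywx kki fxfyn asb ldmrq yyhgf
Hunk 3: at line 5 remove [kki,fxfyn,asb] add [vdci,sbo] -> 9 lines: quczv wqa mav nzpg lrywx vdci sbo ldmrq yyhgf
Hunk 4: at line 2 remove [mav,nzpg] add [wpalf,fxn,ybjqg] -> 10 lines: quczv wqa wpalf fxn ybjqg lrywx vdci sbo ldmrq yyhgf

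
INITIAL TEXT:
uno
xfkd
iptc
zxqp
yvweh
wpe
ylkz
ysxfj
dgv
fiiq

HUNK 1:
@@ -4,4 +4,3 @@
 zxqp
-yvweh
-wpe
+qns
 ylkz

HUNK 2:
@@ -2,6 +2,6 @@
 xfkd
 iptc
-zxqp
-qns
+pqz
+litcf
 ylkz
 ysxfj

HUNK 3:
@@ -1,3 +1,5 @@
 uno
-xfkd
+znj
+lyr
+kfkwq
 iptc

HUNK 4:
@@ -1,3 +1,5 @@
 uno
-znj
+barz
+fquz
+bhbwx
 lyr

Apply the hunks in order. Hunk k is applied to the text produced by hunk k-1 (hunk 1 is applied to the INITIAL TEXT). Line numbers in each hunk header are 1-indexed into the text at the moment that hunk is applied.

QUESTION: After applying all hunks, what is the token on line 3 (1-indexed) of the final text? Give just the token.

Hunk 1: at line 4 remove [yvweh,wpe] add [qns] -> 9 lines: uno xfkd iptc zxqp qns ylkz ysxfj dgv fiiq
Hunk 2: at line 2 remove [zxqp,qns] add [pqz,litcf] -> 9 lines: uno xfkd iptc pqz litcf ylkz ysxfj dgv fiiq
Hunk 3: at line 1 remove [xfkd] add [znj,lyr,kfkwq] -> 11 lines: uno znj lyr kfkwq iptc pqz litcf ylkz ysxfj dgv fiiq
Hunk 4: at line 1 remove [znj] add [barz,fquz,bhbwx] -> 13 lines: uno barz fquz bhbwx lyr kfkwq iptc pqz litcf ylkz ysxfj dgv fiiq
Final line 3: fquz

Answer: fquz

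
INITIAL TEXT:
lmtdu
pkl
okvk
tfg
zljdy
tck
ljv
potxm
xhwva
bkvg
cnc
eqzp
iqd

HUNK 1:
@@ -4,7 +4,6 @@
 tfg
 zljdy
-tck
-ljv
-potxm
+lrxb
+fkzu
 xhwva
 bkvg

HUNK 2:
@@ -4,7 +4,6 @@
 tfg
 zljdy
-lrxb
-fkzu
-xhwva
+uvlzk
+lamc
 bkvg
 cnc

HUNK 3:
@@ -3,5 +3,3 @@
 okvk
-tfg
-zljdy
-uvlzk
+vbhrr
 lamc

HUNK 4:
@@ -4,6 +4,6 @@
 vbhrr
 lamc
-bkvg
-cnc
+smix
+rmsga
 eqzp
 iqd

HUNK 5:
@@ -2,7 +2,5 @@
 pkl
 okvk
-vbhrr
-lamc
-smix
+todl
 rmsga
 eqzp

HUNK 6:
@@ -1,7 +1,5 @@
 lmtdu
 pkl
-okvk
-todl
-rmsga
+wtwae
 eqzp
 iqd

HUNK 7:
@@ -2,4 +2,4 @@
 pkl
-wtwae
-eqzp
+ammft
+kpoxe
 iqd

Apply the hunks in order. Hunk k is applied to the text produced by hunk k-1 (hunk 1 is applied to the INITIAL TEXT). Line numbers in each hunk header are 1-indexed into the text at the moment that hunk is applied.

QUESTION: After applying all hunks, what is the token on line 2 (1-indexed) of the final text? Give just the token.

Answer: pkl

Derivation:
Hunk 1: at line 4 remove [tck,ljv,potxm] add [lrxb,fkzu] -> 12 lines: lmtdu pkl okvk tfg zljdy lrxb fkzu xhwva bkvg cnc eqzp iqd
Hunk 2: at line 4 remove [lrxb,fkzu,xhwva] add [uvlzk,lamc] -> 11 lines: lmtdu pkl okvk tfg zljdy uvlzk lamc bkvg cnc eqzp iqd
Hunk 3: at line 3 remove [tfg,zljdy,uvlzk] add [vbhrr] -> 9 lines: lmtdu pkl okvk vbhrr lamc bkvg cnc eqzp iqd
Hunk 4: at line 4 remove [bkvg,cnc] add [smix,rmsga] -> 9 lines: lmtdu pkl okvk vbhrr lamc smix rmsga eqzp iqd
Hunk 5: at line 2 remove [vbhrr,lamc,smix] add [todl] -> 7 lines: lmtdu pkl okvk todl rmsga eqzp iqd
Hunk 6: at line 1 remove [okvk,todl,rmsga] add [wtwae] -> 5 lines: lmtdu pkl wtwae eqzp iqd
Hunk 7: at line 2 remove [wtwae,eqzp] add [ammft,kpoxe] -> 5 lines: lmtdu pkl ammft kpoxe iqd
Final line 2: pkl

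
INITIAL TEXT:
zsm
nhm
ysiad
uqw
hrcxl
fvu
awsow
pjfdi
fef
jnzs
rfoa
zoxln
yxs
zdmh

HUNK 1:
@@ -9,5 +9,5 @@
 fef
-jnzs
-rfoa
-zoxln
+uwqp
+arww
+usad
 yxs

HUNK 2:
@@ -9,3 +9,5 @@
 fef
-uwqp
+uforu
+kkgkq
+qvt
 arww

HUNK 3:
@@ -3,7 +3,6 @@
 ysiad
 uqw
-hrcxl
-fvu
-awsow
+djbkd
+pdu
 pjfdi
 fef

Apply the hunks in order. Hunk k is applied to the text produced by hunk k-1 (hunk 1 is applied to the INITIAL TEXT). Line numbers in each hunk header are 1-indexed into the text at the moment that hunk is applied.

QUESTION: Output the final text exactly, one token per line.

Answer: zsm
nhm
ysiad
uqw
djbkd
pdu
pjfdi
fef
uforu
kkgkq
qvt
arww
usad
yxs
zdmh

Derivation:
Hunk 1: at line 9 remove [jnzs,rfoa,zoxln] add [uwqp,arww,usad] -> 14 lines: zsm nhm ysiad uqw hrcxl fvu awsow pjfdi fef uwqp arww usad yxs zdmh
Hunk 2: at line 9 remove [uwqp] add [uforu,kkgkq,qvt] -> 16 lines: zsm nhm ysiad uqw hrcxl fvu awsow pjfdi fef uforu kkgkq qvt arww usad yxs zdmh
Hunk 3: at line 3 remove [hrcxl,fvu,awsow] add [djbkd,pdu] -> 15 lines: zsm nhm ysiad uqw djbkd pdu pjfdi fef uforu kkgkq qvt arww usad yxs zdmh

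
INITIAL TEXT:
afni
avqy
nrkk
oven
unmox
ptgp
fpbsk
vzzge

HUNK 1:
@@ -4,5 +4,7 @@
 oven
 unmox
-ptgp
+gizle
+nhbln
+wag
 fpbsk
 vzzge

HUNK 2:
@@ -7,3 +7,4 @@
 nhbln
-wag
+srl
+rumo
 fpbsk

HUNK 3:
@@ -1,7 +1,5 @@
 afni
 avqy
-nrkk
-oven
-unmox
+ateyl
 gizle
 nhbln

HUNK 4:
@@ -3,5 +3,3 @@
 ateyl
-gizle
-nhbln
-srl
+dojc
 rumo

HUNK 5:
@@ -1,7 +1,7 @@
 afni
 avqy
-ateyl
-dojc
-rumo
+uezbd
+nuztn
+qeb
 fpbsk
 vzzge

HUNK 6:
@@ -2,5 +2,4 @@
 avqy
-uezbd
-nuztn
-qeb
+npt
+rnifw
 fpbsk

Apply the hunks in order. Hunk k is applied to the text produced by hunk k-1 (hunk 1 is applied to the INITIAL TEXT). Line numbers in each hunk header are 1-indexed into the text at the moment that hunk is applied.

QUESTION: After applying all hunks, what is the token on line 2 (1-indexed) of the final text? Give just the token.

Hunk 1: at line 4 remove [ptgp] add [gizle,nhbln,wag] -> 10 lines: afni avqy nrkk oven unmox gizle nhbln wag fpbsk vzzge
Hunk 2: at line 7 remove [wag] add [srl,rumo] -> 11 lines: afni avqy nrkk oven unmox gizle nhbln srl rumo fpbsk vzzge
Hunk 3: at line 1 remove [nrkk,oven,unmox] add [ateyl] -> 9 lines: afni avqy ateyl gizle nhbln srl rumo fpbsk vzzge
Hunk 4: at line 3 remove [gizle,nhbln,srl] add [dojc] -> 7 lines: afni avqy ateyl dojc rumo fpbsk vzzge
Hunk 5: at line 1 remove [ateyl,dojc,rumo] add [uezbd,nuztn,qeb] -> 7 lines: afni avqy uezbd nuztn qeb fpbsk vzzge
Hunk 6: at line 2 remove [uezbd,nuztn,qeb] add [npt,rnifw] -> 6 lines: afni avqy npt rnifw fpbsk vzzge
Final line 2: avqy

Answer: avqy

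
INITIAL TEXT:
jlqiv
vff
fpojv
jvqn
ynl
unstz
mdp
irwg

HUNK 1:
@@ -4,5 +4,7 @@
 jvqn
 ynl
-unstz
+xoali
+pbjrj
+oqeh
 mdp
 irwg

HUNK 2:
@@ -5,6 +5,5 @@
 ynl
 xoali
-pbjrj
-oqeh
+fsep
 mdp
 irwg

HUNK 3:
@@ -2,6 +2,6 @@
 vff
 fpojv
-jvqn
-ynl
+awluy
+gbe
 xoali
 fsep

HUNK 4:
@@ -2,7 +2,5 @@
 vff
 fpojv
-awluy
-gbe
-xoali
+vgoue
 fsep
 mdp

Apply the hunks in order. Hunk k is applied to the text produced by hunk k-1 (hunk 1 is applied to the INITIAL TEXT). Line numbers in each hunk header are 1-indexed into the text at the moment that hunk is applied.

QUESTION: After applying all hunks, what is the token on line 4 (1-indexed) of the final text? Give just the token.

Hunk 1: at line 4 remove [unstz] add [xoali,pbjrj,oqeh] -> 10 lines: jlqiv vff fpojv jvqn ynl xoali pbjrj oqeh mdp irwg
Hunk 2: at line 5 remove [pbjrj,oqeh] add [fsep] -> 9 lines: jlqiv vff fpojv jvqn ynl xoali fsep mdp irwg
Hunk 3: at line 2 remove [jvqn,ynl] add [awluy,gbe] -> 9 lines: jlqiv vff fpojv awluy gbe xoali fsep mdp irwg
Hunk 4: at line 2 remove [awluy,gbe,xoali] add [vgoue] -> 7 lines: jlqiv vff fpojv vgoue fsep mdp irwg
Final line 4: vgoue

Answer: vgoue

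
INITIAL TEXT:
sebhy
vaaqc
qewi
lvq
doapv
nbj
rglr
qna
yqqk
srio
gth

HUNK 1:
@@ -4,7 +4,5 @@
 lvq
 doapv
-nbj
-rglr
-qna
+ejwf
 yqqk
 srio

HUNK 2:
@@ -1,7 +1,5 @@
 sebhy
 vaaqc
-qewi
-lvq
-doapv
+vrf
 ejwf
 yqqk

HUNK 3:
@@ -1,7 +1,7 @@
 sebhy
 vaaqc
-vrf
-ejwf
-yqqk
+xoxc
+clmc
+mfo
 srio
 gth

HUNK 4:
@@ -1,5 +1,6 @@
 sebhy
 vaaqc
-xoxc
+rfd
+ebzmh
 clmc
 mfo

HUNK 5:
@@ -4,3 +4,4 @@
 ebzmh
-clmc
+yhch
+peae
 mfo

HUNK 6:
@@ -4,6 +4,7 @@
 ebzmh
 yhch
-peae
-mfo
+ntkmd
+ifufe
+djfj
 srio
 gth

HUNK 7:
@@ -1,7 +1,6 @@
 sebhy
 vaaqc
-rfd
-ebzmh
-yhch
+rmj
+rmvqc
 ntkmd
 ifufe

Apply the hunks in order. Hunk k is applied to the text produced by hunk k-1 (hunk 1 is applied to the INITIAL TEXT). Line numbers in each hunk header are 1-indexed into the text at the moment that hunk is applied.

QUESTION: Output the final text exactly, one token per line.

Answer: sebhy
vaaqc
rmj
rmvqc
ntkmd
ifufe
djfj
srio
gth

Derivation:
Hunk 1: at line 4 remove [nbj,rglr,qna] add [ejwf] -> 9 lines: sebhy vaaqc qewi lvq doapv ejwf yqqk srio gth
Hunk 2: at line 1 remove [qewi,lvq,doapv] add [vrf] -> 7 lines: sebhy vaaqc vrf ejwf yqqk srio gth
Hunk 3: at line 1 remove [vrf,ejwf,yqqk] add [xoxc,clmc,mfo] -> 7 lines: sebhy vaaqc xoxc clmc mfo srio gth
Hunk 4: at line 1 remove [xoxc] add [rfd,ebzmh] -> 8 lines: sebhy vaaqc rfd ebzmh clmc mfo srio gth
Hunk 5: at line 4 remove [clmc] add [yhch,peae] -> 9 lines: sebhy vaaqc rfd ebzmh yhch peae mfo srio gth
Hunk 6: at line 4 remove [peae,mfo] add [ntkmd,ifufe,djfj] -> 10 lines: sebhy vaaqc rfd ebzmh yhch ntkmd ifufe djfj srio gth
Hunk 7: at line 1 remove [rfd,ebzmh,yhch] add [rmj,rmvqc] -> 9 lines: sebhy vaaqc rmj rmvqc ntkmd ifufe djfj srio gth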